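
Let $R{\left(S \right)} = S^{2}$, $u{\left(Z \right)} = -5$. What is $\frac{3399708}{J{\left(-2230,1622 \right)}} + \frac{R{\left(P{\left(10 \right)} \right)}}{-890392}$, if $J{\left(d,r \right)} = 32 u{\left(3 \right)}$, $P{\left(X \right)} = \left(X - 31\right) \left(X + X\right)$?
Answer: $- \frac{94596907173}{4451960} \approx -21248.0$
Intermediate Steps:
$P{\left(X \right)} = 2 X \left(-31 + X\right)$ ($P{\left(X \right)} = \left(-31 + X\right) 2 X = 2 X \left(-31 + X\right)$)
$J{\left(d,r \right)} = -160$ ($J{\left(d,r \right)} = 32 \left(-5\right) = -160$)
$\frac{3399708}{J{\left(-2230,1622 \right)}} + \frac{R{\left(P{\left(10 \right)} \right)}}{-890392} = \frac{3399708}{-160} + \frac{\left(2 \cdot 10 \left(-31 + 10\right)\right)^{2}}{-890392} = 3399708 \left(- \frac{1}{160}\right) + \left(2 \cdot 10 \left(-21\right)\right)^{2} \left(- \frac{1}{890392}\right) = - \frac{849927}{40} + \left(-420\right)^{2} \left(- \frac{1}{890392}\right) = - \frac{849927}{40} + 176400 \left(- \frac{1}{890392}\right) = - \frac{849927}{40} - \frac{22050}{111299} = - \frac{94596907173}{4451960}$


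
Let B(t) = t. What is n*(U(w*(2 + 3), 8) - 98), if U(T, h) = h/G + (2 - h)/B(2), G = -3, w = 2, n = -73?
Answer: 22703/3 ≈ 7567.7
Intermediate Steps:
U(T, h) = 1 - 5*h/6 (U(T, h) = h/(-3) + (2 - h)/2 = h*(-⅓) + (2 - h)*(½) = -h/3 + (1 - h/2) = 1 - 5*h/6)
n*(U(w*(2 + 3), 8) - 98) = -73*((1 - ⅚*8) - 98) = -73*((1 - 20/3) - 98) = -73*(-17/3 - 98) = -73*(-311/3) = 22703/3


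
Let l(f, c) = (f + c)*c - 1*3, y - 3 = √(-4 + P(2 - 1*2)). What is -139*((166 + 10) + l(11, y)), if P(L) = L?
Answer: -29329 - 4726*I ≈ -29329.0 - 4726.0*I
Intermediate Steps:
y = 3 + 2*I (y = 3 + √(-4 + (2 - 1*2)) = 3 + √(-4 + (2 - 2)) = 3 + √(-4 + 0) = 3 + √(-4) = 3 + 2*I ≈ 3.0 + 2.0*I)
l(f, c) = -3 + c*(c + f) (l(f, c) = (c + f)*c - 3 = c*(c + f) - 3 = -3 + c*(c + f))
-139*((166 + 10) + l(11, y)) = -139*((166 + 10) + (-3 + (3 + 2*I)² + (3 + 2*I)*11)) = -139*(176 + (-3 + (3 + 2*I)² + (33 + 22*I))) = -139*(176 + (30 + (3 + 2*I)² + 22*I)) = -139*(206 + (3 + 2*I)² + 22*I) = -28634 - 3058*I - 139*(3 + 2*I)²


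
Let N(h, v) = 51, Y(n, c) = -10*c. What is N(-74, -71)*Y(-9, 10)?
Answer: -5100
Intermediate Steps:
N(-74, -71)*Y(-9, 10) = 51*(-10*10) = 51*(-100) = -5100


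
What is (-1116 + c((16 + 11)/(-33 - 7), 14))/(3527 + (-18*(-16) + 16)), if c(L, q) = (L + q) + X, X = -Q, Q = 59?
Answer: -15489/51080 ≈ -0.30323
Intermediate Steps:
X = -59 (X = -1*59 = -59)
c(L, q) = -59 + L + q (c(L, q) = (L + q) - 59 = -59 + L + q)
(-1116 + c((16 + 11)/(-33 - 7), 14))/(3527 + (-18*(-16) + 16)) = (-1116 + (-59 + (16 + 11)/(-33 - 7) + 14))/(3527 + (-18*(-16) + 16)) = (-1116 + (-59 + 27/(-40) + 14))/(3527 + (288 + 16)) = (-1116 + (-59 + 27*(-1/40) + 14))/(3527 + 304) = (-1116 + (-59 - 27/40 + 14))/3831 = (-1116 - 1827/40)*(1/3831) = -46467/40*1/3831 = -15489/51080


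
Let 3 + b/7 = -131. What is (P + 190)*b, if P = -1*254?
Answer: 60032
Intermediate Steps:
b = -938 (b = -21 + 7*(-131) = -21 - 917 = -938)
P = -254
(P + 190)*b = (-254 + 190)*(-938) = -64*(-938) = 60032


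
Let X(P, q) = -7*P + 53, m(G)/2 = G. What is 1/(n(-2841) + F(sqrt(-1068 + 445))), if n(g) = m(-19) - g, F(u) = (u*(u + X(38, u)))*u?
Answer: 135502/18602596371 + 623*I*sqrt(623)/18602596371 ≈ 7.284e-6 + 8.3591e-7*I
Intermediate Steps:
m(G) = 2*G
X(P, q) = 53 - 7*P
F(u) = u**2*(-213 + u) (F(u) = (u*(u + (53 - 7*38)))*u = (u*(u + (53 - 266)))*u = (u*(u - 213))*u = (u*(-213 + u))*u = u**2*(-213 + u))
n(g) = -38 - g (n(g) = 2*(-19) - g = -38 - g)
1/(n(-2841) + F(sqrt(-1068 + 445))) = 1/((-38 - 1*(-2841)) + (sqrt(-1068 + 445))**2*(-213 + sqrt(-1068 + 445))) = 1/((-38 + 2841) + (sqrt(-623))**2*(-213 + sqrt(-623))) = 1/(2803 + (I*sqrt(623))**2*(-213 + I*sqrt(623))) = 1/(2803 - 623*(-213 + I*sqrt(623))) = 1/(2803 + (132699 - 623*I*sqrt(623))) = 1/(135502 - 623*I*sqrt(623))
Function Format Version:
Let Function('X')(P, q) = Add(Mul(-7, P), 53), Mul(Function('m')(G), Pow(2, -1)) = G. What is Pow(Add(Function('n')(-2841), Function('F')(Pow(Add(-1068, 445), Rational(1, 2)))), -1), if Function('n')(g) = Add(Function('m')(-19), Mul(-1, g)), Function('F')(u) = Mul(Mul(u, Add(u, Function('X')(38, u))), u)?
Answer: Add(Rational(135502, 18602596371), Mul(Rational(623, 18602596371), I, Pow(623, Rational(1, 2)))) ≈ Add(7.2840e-6, Mul(8.3591e-7, I))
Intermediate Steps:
Function('m')(G) = Mul(2, G)
Function('X')(P, q) = Add(53, Mul(-7, P))
Function('F')(u) = Mul(Pow(u, 2), Add(-213, u)) (Function('F')(u) = Mul(Mul(u, Add(u, Add(53, Mul(-7, 38)))), u) = Mul(Mul(u, Add(u, Add(53, -266))), u) = Mul(Mul(u, Add(u, -213)), u) = Mul(Mul(u, Add(-213, u)), u) = Mul(Pow(u, 2), Add(-213, u)))
Function('n')(g) = Add(-38, Mul(-1, g)) (Function('n')(g) = Add(Mul(2, -19), Mul(-1, g)) = Add(-38, Mul(-1, g)))
Pow(Add(Function('n')(-2841), Function('F')(Pow(Add(-1068, 445), Rational(1, 2)))), -1) = Pow(Add(Add(-38, Mul(-1, -2841)), Mul(Pow(Pow(Add(-1068, 445), Rational(1, 2)), 2), Add(-213, Pow(Add(-1068, 445), Rational(1, 2))))), -1) = Pow(Add(Add(-38, 2841), Mul(Pow(Pow(-623, Rational(1, 2)), 2), Add(-213, Pow(-623, Rational(1, 2))))), -1) = Pow(Add(2803, Mul(Pow(Mul(I, Pow(623, Rational(1, 2))), 2), Add(-213, Mul(I, Pow(623, Rational(1, 2)))))), -1) = Pow(Add(2803, Mul(-623, Add(-213, Mul(I, Pow(623, Rational(1, 2)))))), -1) = Pow(Add(2803, Add(132699, Mul(-623, I, Pow(623, Rational(1, 2))))), -1) = Pow(Add(135502, Mul(-623, I, Pow(623, Rational(1, 2)))), -1)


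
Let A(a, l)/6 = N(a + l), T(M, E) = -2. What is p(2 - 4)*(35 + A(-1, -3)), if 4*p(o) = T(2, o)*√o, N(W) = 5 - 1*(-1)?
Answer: -71*I*√2/2 ≈ -50.205*I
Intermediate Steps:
N(W) = 6 (N(W) = 5 + 1 = 6)
A(a, l) = 36 (A(a, l) = 6*6 = 36)
p(o) = -√o/2 (p(o) = (-2*√o)/4 = -√o/2)
p(2 - 4)*(35 + A(-1, -3)) = (-√(2 - 4)/2)*(35 + 36) = -I*√2/2*71 = -71*I*√2/2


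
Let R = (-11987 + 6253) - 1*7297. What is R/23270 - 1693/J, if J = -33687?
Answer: -399579187/783896490 ≈ -0.50973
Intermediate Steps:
R = -13031 (R = -5734 - 7297 = -13031)
R/23270 - 1693/J = -13031/23270 - 1693/(-33687) = -13031*1/23270 - 1693*(-1/33687) = -13031/23270 + 1693/33687 = -399579187/783896490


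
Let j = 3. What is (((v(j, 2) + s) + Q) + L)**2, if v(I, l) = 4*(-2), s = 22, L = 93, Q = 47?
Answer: 23716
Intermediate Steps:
v(I, l) = -8
(((v(j, 2) + s) + Q) + L)**2 = (((-8 + 22) + 47) + 93)**2 = ((14 + 47) + 93)**2 = (61 + 93)**2 = 154**2 = 23716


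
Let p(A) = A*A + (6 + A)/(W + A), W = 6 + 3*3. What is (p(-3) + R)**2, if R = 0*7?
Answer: 1369/16 ≈ 85.563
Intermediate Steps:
W = 15 (W = 6 + 9 = 15)
p(A) = A**2 + (6 + A)/(15 + A) (p(A) = A*A + (6 + A)/(15 + A) = A**2 + (6 + A)/(15 + A))
R = 0
(p(-3) + R)**2 = ((6 - 3 + (-3)**3 + 15*(-3)**2)/(15 - 3) + 0)**2 = ((6 - 3 - 27 + 15*9)/12 + 0)**2 = ((6 - 3 - 27 + 135)/12 + 0)**2 = ((1/12)*111 + 0)**2 = (37/4 + 0)**2 = (37/4)**2 = 1369/16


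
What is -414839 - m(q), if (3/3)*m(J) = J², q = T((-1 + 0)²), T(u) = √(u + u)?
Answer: -414841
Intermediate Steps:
T(u) = √2*√u (T(u) = √(2*u) = √2*√u)
q = √2 (q = √2*√((-1 + 0)²) = √2*√((-1)²) = √2*√1 = √2*1 = √2 ≈ 1.4142)
m(J) = J²
-414839 - m(q) = -414839 - (√2)² = -414839 - 1*2 = -414839 - 2 = -414841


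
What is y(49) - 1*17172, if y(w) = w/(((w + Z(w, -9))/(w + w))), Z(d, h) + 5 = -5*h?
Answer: -1523506/89 ≈ -17118.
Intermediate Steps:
Z(d, h) = -5 - 5*h
y(w) = 2*w**2/(40 + w) (y(w) = w/(((w + (-5 - 5*(-9)))/(w + w))) = w/(((w + (-5 + 45))/((2*w)))) = w/(((w + 40)*(1/(2*w)))) = w/(((40 + w)*(1/(2*w)))) = w/(((40 + w)/(2*w))) = w*(2*w/(40 + w)) = 2*w**2/(40 + w))
y(49) - 1*17172 = 2*49**2/(40 + 49) - 1*17172 = 2*2401/89 - 17172 = 2*2401*(1/89) - 17172 = 4802/89 - 17172 = -1523506/89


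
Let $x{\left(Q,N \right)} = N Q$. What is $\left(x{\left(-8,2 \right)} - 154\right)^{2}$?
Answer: $28900$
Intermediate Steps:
$\left(x{\left(-8,2 \right)} - 154\right)^{2} = \left(2 \left(-8\right) - 154\right)^{2} = \left(-16 - 154\right)^{2} = \left(-170\right)^{2} = 28900$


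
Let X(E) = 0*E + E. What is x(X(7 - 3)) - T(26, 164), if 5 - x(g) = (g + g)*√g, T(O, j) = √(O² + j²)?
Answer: -11 - 2*√6893 ≈ -177.05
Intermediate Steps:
X(E) = E (X(E) = 0 + E = E)
x(g) = 5 - 2*g^(3/2) (x(g) = 5 - (g + g)*√g = 5 - 2*g*√g = 5 - 2*g^(3/2))
x(X(7 - 3)) - T(26, 164) = (5 - 2*(7 - 3)^(3/2)) - √(26² + 164²) = (5 - 2*4^(3/2)) - √(676 + 26896) = (5 - 2*8) - √27572 = (5 - 16) - 2*√6893 = -11 - 2*√6893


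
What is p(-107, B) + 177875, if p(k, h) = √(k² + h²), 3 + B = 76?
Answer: 177875 + √16778 ≈ 1.7800e+5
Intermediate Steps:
B = 73 (B = -3 + 76 = 73)
p(k, h) = √(h² + k²)
p(-107, B) + 177875 = √(73² + (-107)²) + 177875 = √(5329 + 11449) + 177875 = √16778 + 177875 = 177875 + √16778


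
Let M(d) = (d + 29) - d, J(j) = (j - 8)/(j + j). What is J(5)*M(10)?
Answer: -87/10 ≈ -8.7000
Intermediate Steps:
J(j) = (-8 + j)/(2*j) (J(j) = (-8 + j)/((2*j)) = (-8 + j)*(1/(2*j)) = (-8 + j)/(2*j))
M(d) = 29 (M(d) = (29 + d) - d = 29)
J(5)*M(10) = ((½)*(-8 + 5)/5)*29 = ((½)*(⅕)*(-3))*29 = -3/10*29 = -87/10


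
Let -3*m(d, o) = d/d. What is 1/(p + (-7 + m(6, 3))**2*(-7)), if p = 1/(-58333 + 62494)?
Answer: -12483/4699153 ≈ -0.0026564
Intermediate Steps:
m(d, o) = -1/3 (m(d, o) = -d/(3*d) = -1/3*1 = -1/3)
p = 1/4161 ≈ 0.00024033
1/(p + (-7 + m(6, 3))**2*(-7)) = 1/(1/4161 + (-7 - 1/3)**2*(-7)) = 1/(1/4161 + (-22/3)**2*(-7)) = 1/(1/4161 + (484/9)*(-7)) = 1/(1/4161 - 3388/9) = 1/(-4699153/12483) = -12483/4699153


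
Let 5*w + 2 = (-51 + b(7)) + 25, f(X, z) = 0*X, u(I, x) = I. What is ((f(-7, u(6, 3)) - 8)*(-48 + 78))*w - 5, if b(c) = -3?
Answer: 1483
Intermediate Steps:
f(X, z) = 0
w = -31/5 (w = -⅖ + ((-51 - 3) + 25)/5 = -⅖ + (-54 + 25)/5 = -⅖ + (⅕)*(-29) = -⅖ - 29/5 = -31/5 ≈ -6.2000)
((f(-7, u(6, 3)) - 8)*(-48 + 78))*w - 5 = ((0 - 8)*(-48 + 78))*(-31/5) - 5 = -8*30*(-31/5) - 5 = -240*(-31/5) - 5 = 1488 - 5 = 1483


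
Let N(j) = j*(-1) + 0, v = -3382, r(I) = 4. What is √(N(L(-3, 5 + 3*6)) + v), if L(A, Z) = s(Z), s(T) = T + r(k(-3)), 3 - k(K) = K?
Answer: I*√3409 ≈ 58.387*I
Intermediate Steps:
k(K) = 3 - K
s(T) = 4 + T (s(T) = T + 4 = 4 + T)
L(A, Z) = 4 + Z
N(j) = -j (N(j) = -j + 0 = -j)
√(N(L(-3, 5 + 3*6)) + v) = √(-(4 + (5 + 3*6)) - 3382) = √(-(4 + (5 + 18)) - 3382) = √(-(4 + 23) - 3382) = √(-1*27 - 3382) = √(-27 - 3382) = √(-3409) = I*√3409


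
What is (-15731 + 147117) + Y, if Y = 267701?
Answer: 399087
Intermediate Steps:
(-15731 + 147117) + Y = (-15731 + 147117) + 267701 = 131386 + 267701 = 399087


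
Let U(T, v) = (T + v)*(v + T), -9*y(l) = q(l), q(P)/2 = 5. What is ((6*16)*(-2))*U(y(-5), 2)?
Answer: -4096/27 ≈ -151.70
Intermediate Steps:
q(P) = 10 (q(P) = 2*5 = 10)
y(l) = -10/9 (y(l) = -⅑*10 = -10/9)
U(T, v) = (T + v)² (U(T, v) = (T + v)*(T + v) = (T + v)²)
((6*16)*(-2))*U(y(-5), 2) = ((6*16)*(-2))*(-10/9 + 2)² = (96*(-2))*(8/9)² = -192*64/81 = -4096/27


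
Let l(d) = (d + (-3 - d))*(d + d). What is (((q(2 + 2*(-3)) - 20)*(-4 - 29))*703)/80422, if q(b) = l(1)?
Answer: 301587/40211 ≈ 7.5001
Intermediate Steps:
l(d) = -6*d
q(b) = -6 (q(b) = -6*1 = -6)
(((q(2 + 2*(-3)) - 20)*(-4 - 29))*703)/80422 = (((-6 - 20)*(-4 - 29))*703)/80422 = (-26*(-33)*703)*(1/80422) = (858*703)*(1/80422) = 603174*(1/80422) = 301587/40211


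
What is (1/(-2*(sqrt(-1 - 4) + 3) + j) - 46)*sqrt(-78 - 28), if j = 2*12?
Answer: (827*sqrt(106) - 92*I*sqrt(530))/(2*(sqrt(5) + 9*I)) ≈ -0.13385 - 473.06*I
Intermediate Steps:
j = 24
(1/(-2*(sqrt(-1 - 4) + 3) + j) - 46)*sqrt(-78 - 28) = (1/(-2*(sqrt(-1 - 4) + 3) + 24) - 46)*sqrt(-78 - 28) = (1/(-2*(sqrt(-5) + 3) + 24) - 46)*sqrt(-106) = (1/(-2*(I*sqrt(5) + 3) + 24) - 46)*(I*sqrt(106)) = (1/(-2*(3 + I*sqrt(5)) + 24) - 46)*(I*sqrt(106)) = (1/((-6 - 2*I*sqrt(5)) + 24) - 46)*(I*sqrt(106)) = (1/(18 - 2*I*sqrt(5)) - 46)*(I*sqrt(106)) = (-46 + 1/(18 - 2*I*sqrt(5)))*(I*sqrt(106)) = I*sqrt(106)*(-46 + 1/(18 - 2*I*sqrt(5)))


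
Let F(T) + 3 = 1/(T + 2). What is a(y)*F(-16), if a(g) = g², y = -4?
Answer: -344/7 ≈ -49.143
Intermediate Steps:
F(T) = -3 + 1/(2 + T) (F(T) = -3 + 1/(T + 2) = -3 + 1/(2 + T))
a(y)*F(-16) = (-4)²*((-5 - 3*(-16))/(2 - 16)) = 16*((-5 + 48)/(-14)) = 16*(-1/14*43) = 16*(-43/14) = -344/7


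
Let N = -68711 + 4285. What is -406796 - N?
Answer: -342370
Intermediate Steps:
N = -64426
-406796 - N = -406796 - 1*(-64426) = -406796 + 64426 = -342370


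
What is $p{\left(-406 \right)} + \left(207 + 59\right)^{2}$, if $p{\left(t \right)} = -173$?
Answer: $70583$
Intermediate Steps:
$p{\left(-406 \right)} + \left(207 + 59\right)^{2} = -173 + \left(207 + 59\right)^{2} = -173 + 266^{2} = -173 + 70756 = 70583$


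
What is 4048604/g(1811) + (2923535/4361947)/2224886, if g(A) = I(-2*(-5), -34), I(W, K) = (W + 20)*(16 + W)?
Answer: 9822758261425362667/1892442788543190 ≈ 5190.5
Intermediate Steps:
I(W, K) = (16 + W)*(20 + W) (I(W, K) = (20 + W)*(16 + W) = (16 + W)*(20 + W))
g(A) = 780 (g(A) = 320 + (-2*(-5))**2 + 36*(-2*(-5)) = 320 + 10**2 + 36*10 = 320 + 100 + 360 = 780)
4048604/g(1811) + (2923535/4361947)/2224886 = 4048604/780 + (2923535/4361947)/2224886 = 4048604*(1/780) + (2923535*(1/4361947))*(1/2224886) = 1012151/195 + (2923535/4361947)*(1/2224886) = 1012151/195 + 2923535/9704834813042 = 9822758261425362667/1892442788543190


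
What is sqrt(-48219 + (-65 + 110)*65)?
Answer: I*sqrt(45294) ≈ 212.82*I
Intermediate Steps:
sqrt(-48219 + (-65 + 110)*65) = sqrt(-48219 + 45*65) = sqrt(-48219 + 2925) = sqrt(-45294) = I*sqrt(45294)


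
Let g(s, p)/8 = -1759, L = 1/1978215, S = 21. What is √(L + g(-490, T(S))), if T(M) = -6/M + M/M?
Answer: I*√55068444295379985/1978215 ≈ 118.63*I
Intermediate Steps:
T(M) = 1 - 6/M (T(M) = -6/M + 1 = 1 - 6/M)
L = 1/1978215 ≈ 5.0551e-7
g(s, p) = -14072 (g(s, p) = 8*(-1759) = -14072)
√(L + g(-490, T(S))) = √(1/1978215 - 14072) = √(-27837441479/1978215) = I*√55068444295379985/1978215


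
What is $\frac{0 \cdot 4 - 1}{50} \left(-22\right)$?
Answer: $\frac{11}{25} \approx 0.44$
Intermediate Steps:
$\frac{0 \cdot 4 - 1}{50} \left(-22\right) = \frac{0 - 1}{50} \left(-22\right) = \frac{1}{50} \left(-1\right) \left(-22\right) = \left(- \frac{1}{50}\right) \left(-22\right) = \frac{11}{25}$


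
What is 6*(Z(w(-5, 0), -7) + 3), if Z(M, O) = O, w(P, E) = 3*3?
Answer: -24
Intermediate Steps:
w(P, E) = 9
6*(Z(w(-5, 0), -7) + 3) = 6*(-7 + 3) = 6*(-4) = -24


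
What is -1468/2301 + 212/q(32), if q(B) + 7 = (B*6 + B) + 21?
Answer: 69214/273819 ≈ 0.25277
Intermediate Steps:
q(B) = 14 + 7*B (q(B) = -7 + ((B*6 + B) + 21) = -7 + ((6*B + B) + 21) = -7 + (7*B + 21) = -7 + (21 + 7*B) = 14 + 7*B)
-1468/2301 + 212/q(32) = -1468/2301 + 212/(14 + 7*32) = -1468*1/2301 + 212/(14 + 224) = -1468/2301 + 212/238 = -1468/2301 + 212*(1/238) = -1468/2301 + 106/119 = 69214/273819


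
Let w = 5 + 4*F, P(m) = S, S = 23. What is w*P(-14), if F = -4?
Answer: -253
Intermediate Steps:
P(m) = 23
w = -11 (w = 5 + 4*(-4) = 5 - 16 = -11)
w*P(-14) = -11*23 = -253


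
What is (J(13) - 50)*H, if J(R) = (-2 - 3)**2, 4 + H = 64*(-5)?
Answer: 8100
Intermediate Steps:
H = -324 (H = -4 + 64*(-5) = -4 - 320 = -324)
J(R) = 25 (J(R) = (-5)**2 = 25)
(J(13) - 50)*H = (25 - 50)*(-324) = -25*(-324) = 8100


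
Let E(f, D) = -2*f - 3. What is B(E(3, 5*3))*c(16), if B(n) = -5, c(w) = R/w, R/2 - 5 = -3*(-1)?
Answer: -5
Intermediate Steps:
E(f, D) = -3 - 2*f
R = 16 (R = 10 + 2*(-3*(-1)) = 10 + 2*3 = 10 + 6 = 16)
c(w) = 16/w
B(E(3, 5*3))*c(16) = -80/16 = -5*1 = -5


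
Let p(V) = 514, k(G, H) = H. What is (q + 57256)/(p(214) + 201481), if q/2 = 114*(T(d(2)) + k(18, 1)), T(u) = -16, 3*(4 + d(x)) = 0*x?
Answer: 53836/201995 ≈ 0.26652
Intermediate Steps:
d(x) = -4 (d(x) = -4 + (0*x)/3 = -4 + (1/3)*0 = -4 + 0 = -4)
q = -3420 (q = 2*(114*(-16 + 1)) = 2*(114*(-15)) = 2*(-1710) = -3420)
(q + 57256)/(p(214) + 201481) = (-3420 + 57256)/(514 + 201481) = 53836/201995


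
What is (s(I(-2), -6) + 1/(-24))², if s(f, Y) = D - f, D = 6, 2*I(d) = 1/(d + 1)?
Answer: 24025/576 ≈ 41.710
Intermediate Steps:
I(d) = 1/(2*(1 + d)) (I(d) = 1/(2*(d + 1)) = 1/(2*(1 + d)))
s(f, Y) = 6 - f
(s(I(-2), -6) + 1/(-24))² = ((6 - 1/(2*(1 - 2))) + 1/(-24))² = ((6 - 1/(2*(-1))) - 1/24)² = ((6 - (-1)/2) - 1/24)² = ((6 - 1*(-½)) - 1/24)² = ((6 + ½) - 1/24)² = (13/2 - 1/24)² = (155/24)² = 24025/576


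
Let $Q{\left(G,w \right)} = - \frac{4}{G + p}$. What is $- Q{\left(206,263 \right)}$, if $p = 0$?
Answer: $\frac{2}{103} \approx 0.019417$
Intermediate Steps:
$Q{\left(G,w \right)} = - \frac{4}{G}$ ($Q{\left(G,w \right)} = - \frac{4}{G + 0} = - \frac{4}{G}$)
$- Q{\left(206,263 \right)} = - \frac{-4}{206} = \left(-1\right) \left(- \frac{2}{103}\right) = \frac{2}{103}$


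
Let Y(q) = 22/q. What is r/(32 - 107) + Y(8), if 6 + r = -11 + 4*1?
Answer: 877/300 ≈ 2.9233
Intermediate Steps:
r = -13 (r = -6 + (-11 + 4*1) = -6 + (-11 + 4) = -6 - 7 = -13)
r/(32 - 107) + Y(8) = -13/(32 - 107) + 22/8 = -13/(-75) + 22*(⅛) = -13*(-1/75) + 11/4 = 13/75 + 11/4 = 877/300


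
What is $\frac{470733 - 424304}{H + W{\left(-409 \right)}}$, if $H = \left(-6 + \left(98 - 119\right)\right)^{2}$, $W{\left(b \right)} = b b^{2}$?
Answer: $- \frac{46429}{68417200} \approx -0.00067862$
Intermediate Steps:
$W{\left(b \right)} = b^{3}$
$H = 729$ ($H = \left(-6 - 21\right)^{2} = \left(-27\right)^{2} = 729$)
$\frac{470733 - 424304}{H + W{\left(-409 \right)}} = \frac{470733 - 424304}{729 + \left(-409\right)^{3}} = \frac{46429}{729 - 68417929} = \frac{46429}{-68417200} = 46429 \left(- \frac{1}{68417200}\right) = - \frac{46429}{68417200}$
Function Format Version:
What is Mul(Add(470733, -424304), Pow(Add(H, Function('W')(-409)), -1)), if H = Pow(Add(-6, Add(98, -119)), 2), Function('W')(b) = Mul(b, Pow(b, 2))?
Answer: Rational(-46429, 68417200) ≈ -0.00067862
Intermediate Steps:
Function('W')(b) = Pow(b, 3)
H = 729 (H = Pow(Add(-6, -21), 2) = Pow(-27, 2) = 729)
Mul(Add(470733, -424304), Pow(Add(H, Function('W')(-409)), -1)) = Mul(Add(470733, -424304), Pow(Add(729, Pow(-409, 3)), -1)) = Mul(46429, Pow(Add(729, -68417929), -1)) = Mul(46429, Pow(-68417200, -1)) = Mul(46429, Rational(-1, 68417200)) = Rational(-46429, 68417200)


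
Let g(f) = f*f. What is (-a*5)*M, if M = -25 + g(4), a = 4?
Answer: 180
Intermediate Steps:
g(f) = f²
M = -9 (M = -25 + 4² = -25 + 16 = -9)
(-a*5)*M = (-1*4*5)*(-9) = -4*5*(-9) = -20*(-9) = 180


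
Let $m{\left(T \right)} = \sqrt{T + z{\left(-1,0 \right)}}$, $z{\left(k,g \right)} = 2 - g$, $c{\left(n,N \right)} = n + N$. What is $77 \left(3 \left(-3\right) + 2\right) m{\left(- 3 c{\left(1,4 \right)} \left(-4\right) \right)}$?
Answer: $- 539 \sqrt{62} \approx -4244.1$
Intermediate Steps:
$c{\left(n,N \right)} = N + n$
$m{\left(T \right)} = \sqrt{2 + T}$ ($m{\left(T \right)} = \sqrt{T + \left(2 - 0\right)} = \sqrt{T + \left(2 + 0\right)} = \sqrt{T + 2} = \sqrt{2 + T}$)
$77 \left(3 \left(-3\right) + 2\right) m{\left(- 3 c{\left(1,4 \right)} \left(-4\right) \right)} = 77 \left(3 \left(-3\right) + 2\right) \sqrt{2 + - 3 \left(4 + 1\right) \left(-4\right)} = 77 \left(-9 + 2\right) \sqrt{2 + \left(-3\right) 5 \left(-4\right)} = 77 \left(-7\right) \sqrt{2 - -60} = - 539 \sqrt{2 + 60} = - 539 \sqrt{62}$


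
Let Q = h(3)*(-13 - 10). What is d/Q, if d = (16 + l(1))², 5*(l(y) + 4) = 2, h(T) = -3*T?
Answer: 3844/5175 ≈ 0.74280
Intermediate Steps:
l(y) = -18/5 (l(y) = -4 + (⅕)*2 = -4 + ⅖ = -18/5)
Q = 207 (Q = (-3*3)*(-13 - 10) = -9*(-23) = 207)
d = 3844/25 (d = (16 - 18/5)² = (62/5)² = 3844/25 ≈ 153.76)
d/Q = (3844/25)/207 = (3844/25)*(1/207) = 3844/5175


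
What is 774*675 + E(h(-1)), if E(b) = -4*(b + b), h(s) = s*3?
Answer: 522474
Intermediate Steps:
h(s) = 3*s
E(b) = -8*b
774*675 + E(h(-1)) = 774*675 - 24*(-1) = 522450 - 8*(-3) = 522450 + 24 = 522474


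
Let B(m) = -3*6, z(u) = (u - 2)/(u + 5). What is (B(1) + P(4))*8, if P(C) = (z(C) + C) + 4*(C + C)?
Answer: 1312/9 ≈ 145.78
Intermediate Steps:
z(u) = (-2 + u)/(5 + u)
P(C) = 9*C + (-2 + C)/(5 + C) (P(C) = ((-2 + C)/(5 + C) + C) + 4*(C + C) = (C + (-2 + C)/(5 + C)) + 4*(2*C) = (C + (-2 + C)/(5 + C)) + 8*C = 9*C + (-2 + C)/(5 + C))
B(m) = -18
(B(1) + P(4))*8 = (-18 + (-2 + 4 + 9*4*(5 + 4))/(5 + 4))*8 = (-18 + (-2 + 4 + 9*4*9)/9)*8 = (-18 + (-2 + 4 + 324)/9)*8 = (-18 + (⅑)*326)*8 = (-18 + 326/9)*8 = (164/9)*8 = 1312/9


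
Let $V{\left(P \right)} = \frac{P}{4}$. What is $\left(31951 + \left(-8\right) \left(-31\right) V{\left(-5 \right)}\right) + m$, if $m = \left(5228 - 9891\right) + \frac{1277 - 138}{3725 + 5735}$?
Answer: $\frac{255213019}{9460} \approx 26978.0$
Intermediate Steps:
$m = - \frac{44110841}{9460}$ ($m = -4663 + \frac{1139}{9460} = - \frac{44110841}{9460} \approx -4662.9$)
$V{\left(P \right)} = \frac{P}{4}$ ($V{\left(P \right)} = P \frac{1}{4} = \frac{P}{4}$)
$\left(31951 + \left(-8\right) \left(-31\right) V{\left(-5 \right)}\right) + m = \left(31951 + \left(-8\right) \left(-31\right) \frac{1}{4} \left(-5\right)\right) - \frac{44110841}{9460} = \left(31951 + 248 \left(- \frac{5}{4}\right)\right) - \frac{44110841}{9460} = \left(31951 - 310\right) - \frac{44110841}{9460} = 31641 - \frac{44110841}{9460} = \frac{255213019}{9460}$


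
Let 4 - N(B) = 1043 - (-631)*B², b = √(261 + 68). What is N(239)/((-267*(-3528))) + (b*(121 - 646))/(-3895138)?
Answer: -18022195/470988 + 525*√329/3895138 ≈ -38.262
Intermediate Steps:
b = √329 ≈ 18.138
N(B) = -1039 - 631*B² (N(B) = 4 - (1043 - (-631)*B²) = 4 - (1043 + 631*B²) = 4 + (-1043 - 631*B²) = -1039 - 631*B²)
N(239)/((-267*(-3528))) + (b*(121 - 646))/(-3895138) = (-1039 - 631*239²)/((-267*(-3528))) + (√329*(121 - 646))/(-3895138) = (-1039 - 631*57121)/941976 + (√329*(-525))*(-1/3895138) = (-1039 - 36043351)*(1/941976) - 525*√329*(-1/3895138) = -36044390*1/941976 + 525*√329/3895138 = -18022195/470988 + 525*√329/3895138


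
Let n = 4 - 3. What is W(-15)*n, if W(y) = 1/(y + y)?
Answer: -1/30 ≈ -0.033333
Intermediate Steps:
n = 1
W(y) = 1/(2*y)
W(-15)*n = ((½)/(-15))*1 = ((½)*(-1/15))*1 = -1/30*1 = -1/30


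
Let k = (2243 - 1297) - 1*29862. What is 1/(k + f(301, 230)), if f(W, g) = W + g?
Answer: -1/28385 ≈ -3.5230e-5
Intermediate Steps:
k = -28916 (k = 946 - 29862 = -28916)
1/(k + f(301, 230)) = 1/(-28916 + (301 + 230)) = 1/(-28916 + 531) = 1/(-28385) = -1/28385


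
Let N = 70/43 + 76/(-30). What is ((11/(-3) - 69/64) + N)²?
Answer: 6044596009/189337600 ≈ 31.925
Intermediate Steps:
N = -584/645 (N = 70*(1/43) + 76*(-1/30) = 70/43 - 38/15 = -584/645 ≈ -0.90543)
((11/(-3) - 69/64) + N)² = ((11/(-3) - 69/64) - 584/645)² = ((11*(-⅓) - 69*1/64) - 584/645)² = ((-11/3 - 69/64) - 584/645)² = (-911/192 - 584/645)² = (-77747/13760)² = 6044596009/189337600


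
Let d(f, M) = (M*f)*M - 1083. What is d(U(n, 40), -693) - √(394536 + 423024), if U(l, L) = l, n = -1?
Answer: -481332 - 6*√22710 ≈ -4.8224e+5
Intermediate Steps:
d(f, M) = -1083 + f*M² (d(f, M) = f*M² - 1083 = -1083 + f*M²)
d(U(n, 40), -693) - √(394536 + 423024) = (-1083 - 1*(-693)²) - √(394536 + 423024) = (-1083 - 1*480249) - √817560 = (-1083 - 480249) - 6*√22710 = -481332 - 6*√22710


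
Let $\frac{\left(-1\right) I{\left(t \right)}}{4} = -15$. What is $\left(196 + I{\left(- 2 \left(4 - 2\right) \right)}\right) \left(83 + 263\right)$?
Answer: $88576$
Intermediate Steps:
$I{\left(t \right)} = 60$ ($I{\left(t \right)} = \left(-4\right) \left(-15\right) = 60$)
$\left(196 + I{\left(- 2 \left(4 - 2\right) \right)}\right) \left(83 + 263\right) = \left(196 + 60\right) \left(83 + 263\right) = 256 \cdot 346 = 88576$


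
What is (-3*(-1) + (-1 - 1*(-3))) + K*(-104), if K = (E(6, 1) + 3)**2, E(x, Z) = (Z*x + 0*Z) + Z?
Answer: -10395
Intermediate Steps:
E(x, Z) = Z + Z*x (E(x, Z) = (Z*x + 0) + Z = Z*x + Z = Z + Z*x)
K = 100 (K = (1*(1 + 6) + 3)**2 = (1*7 + 3)**2 = (7 + 3)**2 = 10**2 = 100)
(-3*(-1) + (-1 - 1*(-3))) + K*(-104) = (-3*(-1) + (-1 - 1*(-3))) + 100*(-104) = (3 + (-1 + 3)) - 10400 = (3 + 2) - 10400 = 5 - 10400 = -10395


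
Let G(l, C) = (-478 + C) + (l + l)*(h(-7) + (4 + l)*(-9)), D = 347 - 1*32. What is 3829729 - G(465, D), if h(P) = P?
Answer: 7761932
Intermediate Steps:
D = 315 (D = 347 - 32 = 315)
G(l, C) = -478 + C + 2*l*(-43 - 9*l) (G(l, C) = (-478 + C) + (l + l)*(-7 + (4 + l)*(-9)) = (-478 + C) + (2*l)*(-7 + (-36 - 9*l)) = (-478 + C) + (2*l)*(-43 - 9*l) = (-478 + C) + 2*l*(-43 - 9*l) = -478 + C + 2*l*(-43 - 9*l))
3829729 - G(465, D) = 3829729 - (-478 + 315 - 86*465 - 18*465**2) = 3829729 - (-478 + 315 - 39990 - 18*216225) = 3829729 - (-478 + 315 - 39990 - 3892050) = 3829729 - 1*(-3932203) = 3829729 + 3932203 = 7761932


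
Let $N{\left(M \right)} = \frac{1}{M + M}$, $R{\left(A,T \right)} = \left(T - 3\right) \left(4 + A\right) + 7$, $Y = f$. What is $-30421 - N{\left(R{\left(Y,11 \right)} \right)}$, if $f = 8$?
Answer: $- \frac{6266727}{206} \approx -30421.0$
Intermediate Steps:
$Y = 8$
$R{\left(A,T \right)} = 7 + \left(-3 + T\right) \left(4 + A\right)$ ($R{\left(A,T \right)} = \left(-3 + T\right) \left(4 + A\right) + 7 = 7 + \left(-3 + T\right) \left(4 + A\right)$)
$N{\left(M \right)} = \frac{1}{2 M}$
$-30421 - N{\left(R{\left(Y,11 \right)} \right)} = -30421 - \frac{1}{2 \left(-5 - 24 + 4 \cdot 11 + 8 \cdot 11\right)} = -30421 - \frac{1}{2 \left(-5 - 24 + 44 + 88\right)} = -30421 - \frac{1}{2 \cdot 103} = -30421 - \frac{1}{2} \cdot \frac{1}{103} = -30421 - \frac{1}{206} = - \frac{6266727}{206}$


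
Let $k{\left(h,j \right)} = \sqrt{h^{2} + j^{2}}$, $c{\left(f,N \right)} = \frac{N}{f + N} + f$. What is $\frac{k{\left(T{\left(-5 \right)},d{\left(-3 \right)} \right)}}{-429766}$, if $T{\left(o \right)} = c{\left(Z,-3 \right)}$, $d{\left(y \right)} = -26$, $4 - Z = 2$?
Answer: $- \frac{\sqrt{701}}{429766} \approx -6.1607 \cdot 10^{-5}$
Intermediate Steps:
$Z = 2$ ($Z = 4 - 2 = 2$)
$c{\left(f,N \right)} = f + \frac{N}{N + f}$ ($c{\left(f,N \right)} = \frac{N}{N + f} + f = f + \frac{N}{N + f}$)
$T{\left(o \right)} = 5$ ($T{\left(o \right)} = \frac{-3 + 2^{2} - 6}{-3 + 2} = \frac{-3 + 4 - 6}{-1} = \left(-1\right) \left(-5\right) = 5$)
$\frac{k{\left(T{\left(-5 \right)},d{\left(-3 \right)} \right)}}{-429766} = \frac{\sqrt{5^{2} + \left(-26\right)^{2}}}{-429766} = \sqrt{25 + 676} \left(- \frac{1}{429766}\right) = \sqrt{701} \left(- \frac{1}{429766}\right) = - \frac{\sqrt{701}}{429766}$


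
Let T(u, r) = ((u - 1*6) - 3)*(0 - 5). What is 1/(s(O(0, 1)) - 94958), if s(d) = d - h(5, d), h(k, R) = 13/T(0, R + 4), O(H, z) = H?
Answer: -45/4273123 ≈ -1.0531e-5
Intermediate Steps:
T(u, r) = 45 - 5*u (T(u, r) = ((u - 6) - 3)*(-5) = ((-6 + u) - 3)*(-5) = (-9 + u)*(-5) = 45 - 5*u)
h(k, R) = 13/45 (h(k, R) = 13/(45 - 5*0) = 13/(45 + 0) = 13/45)
s(d) = -13/45 + d (s(d) = d - 1*13/45 = d - 13/45 = -13/45 + d)
1/(s(O(0, 1)) - 94958) = 1/((-13/45 + 0) - 94958) = 1/(-13/45 - 94958) = 1/(-4273123/45) = -45/4273123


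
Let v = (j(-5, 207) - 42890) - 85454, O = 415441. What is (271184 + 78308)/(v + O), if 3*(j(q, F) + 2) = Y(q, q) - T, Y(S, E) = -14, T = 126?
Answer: 1048476/861145 ≈ 1.2175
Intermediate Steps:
j(q, F) = -146/3 (j(q, F) = -2 + (-14 - 1*126)/3 = -2 + (-14 - 126)/3 = -2 + (⅓)*(-140) = -2 - 140/3 = -146/3)
v = -385178/3 (v = (-146/3 - 42890) - 85454 = -128816/3 - 85454 = -385178/3 ≈ -1.2839e+5)
(271184 + 78308)/(v + O) = (271184 + 78308)/(-385178/3 + 415441) = 349492/(861145/3) = 349492*(3/861145) = 1048476/861145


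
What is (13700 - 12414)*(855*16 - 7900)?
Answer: 7433080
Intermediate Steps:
(13700 - 12414)*(855*16 - 7900) = 1286*(13680 - 7900) = 1286*5780 = 7433080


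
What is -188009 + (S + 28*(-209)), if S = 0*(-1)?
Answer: -193861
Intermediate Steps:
S = 0
-188009 + (S + 28*(-209)) = -188009 + (0 + 28*(-209)) = -188009 + (0 - 5852) = -188009 - 5852 = -193861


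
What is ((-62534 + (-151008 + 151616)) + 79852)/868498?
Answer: 8963/434249 ≈ 0.020640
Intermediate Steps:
((-62534 + (-151008 + 151616)) + 79852)/868498 = ((-62534 + 608) + 79852)*(1/868498) = (-61926 + 79852)*(1/868498) = 17926*(1/868498) = 8963/434249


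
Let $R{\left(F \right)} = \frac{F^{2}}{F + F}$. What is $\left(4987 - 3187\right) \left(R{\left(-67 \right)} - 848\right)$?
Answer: $-1586700$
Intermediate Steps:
$R{\left(F \right)} = \frac{F}{2}$ ($R{\left(F \right)} = \frac{F^{2}}{2 F} = \frac{1}{2 F} F^{2} = \frac{F}{2}$)
$\left(4987 - 3187\right) \left(R{\left(-67 \right)} - 848\right) = \left(4987 - 3187\right) \left(\frac{1}{2} \left(-67\right) - 848\right) = 1800 \left(- \frac{67}{2} - 848\right) = 1800 \left(- \frac{1763}{2}\right) = -1586700$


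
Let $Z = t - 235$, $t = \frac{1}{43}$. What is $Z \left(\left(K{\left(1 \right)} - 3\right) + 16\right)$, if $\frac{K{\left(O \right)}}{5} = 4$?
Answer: $- \frac{333432}{43} \approx -7754.2$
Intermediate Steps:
$K{\left(O \right)} = 20$ ($K{\left(O \right)} = 5 \cdot 4 = 20$)
$t = \frac{1}{43} \approx 0.023256$
$Z = - \frac{10104}{43}$ ($Z = \frac{1}{43} - 235 = - \frac{10104}{43} \approx -234.98$)
$Z \left(\left(K{\left(1 \right)} - 3\right) + 16\right) = - \frac{10104 \left(\left(20 - 3\right) + 16\right)}{43} = - \frac{10104 \left(17 + 16\right)}{43} = \left(- \frac{10104}{43}\right) 33 = - \frac{333432}{43}$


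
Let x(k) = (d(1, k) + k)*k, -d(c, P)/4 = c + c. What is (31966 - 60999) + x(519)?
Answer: 236176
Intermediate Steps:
d(c, P) = -8*c (d(c, P) = -4*(c + c) = -8*c)
x(k) = k*(-8 + k) (x(k) = (-8*1 + k)*k = (-8 + k)*k = k*(-8 + k))
(31966 - 60999) + x(519) = (31966 - 60999) + 519*(-8 + 519) = -29033 + 519*511 = -29033 + 265209 = 236176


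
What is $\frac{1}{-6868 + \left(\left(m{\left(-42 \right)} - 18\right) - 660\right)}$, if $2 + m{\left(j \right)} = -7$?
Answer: $- \frac{1}{7555} \approx -0.00013236$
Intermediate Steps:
$m{\left(j \right)} = -9$ ($m{\left(j \right)} = -2 - 7 = -9$)
$\frac{1}{-6868 + \left(\left(m{\left(-42 \right)} - 18\right) - 660\right)} = \frac{1}{-6868 - 687} = \frac{1}{-7555} = - \frac{1}{7555}$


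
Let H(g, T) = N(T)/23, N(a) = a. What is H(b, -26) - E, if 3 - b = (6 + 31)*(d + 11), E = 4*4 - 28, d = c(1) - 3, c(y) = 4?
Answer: 250/23 ≈ 10.870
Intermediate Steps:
d = 1 (d = 4 - 3 = 1)
E = -12 (E = 16 - 28 = -12)
b = -441 (b = 3 - (6 + 31)*(1 + 11) = 3 - 37*12 = 3 - 1*444 = 3 - 444 = -441)
H(g, T) = T/23
H(b, -26) - E = (1/23)*(-26) - 1*(-12) = -26/23 + 12 = 250/23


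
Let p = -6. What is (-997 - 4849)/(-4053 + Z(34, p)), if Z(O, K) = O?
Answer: 5846/4019 ≈ 1.4546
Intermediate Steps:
(-997 - 4849)/(-4053 + Z(34, p)) = (-997 - 4849)/(-4053 + 34) = -5846/(-4019) = -5846*(-1/4019) = 5846/4019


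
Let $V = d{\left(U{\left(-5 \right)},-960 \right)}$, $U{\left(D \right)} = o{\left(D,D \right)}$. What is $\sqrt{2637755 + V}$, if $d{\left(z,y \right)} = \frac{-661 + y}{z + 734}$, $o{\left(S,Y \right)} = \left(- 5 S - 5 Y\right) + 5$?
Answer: $\frac{\sqrt{1642056601386}}{789} \approx 1624.1$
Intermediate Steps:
$o{\left(S,Y \right)} = 5 - 5 S - 5 Y$
$U{\left(D \right)} = 5 - 10 D$ ($U{\left(D \right)} = 5 - 5 D - 5 D = 5 - 10 D$)
$d{\left(z,y \right)} = \frac{-661 + y}{734 + z}$
$V = - \frac{1621}{789}$ ($V = \frac{-661 - 960}{734 + \left(5 - -50\right)} = \frac{1}{734 + \left(5 + 50\right)} \left(-1621\right) = \frac{1}{734 + 55} \left(-1621\right) = \frac{1}{789} \left(-1621\right) = - \frac{1621}{789} \approx -2.0545$)
$\sqrt{2637755 + V} = \sqrt{2637755 - \frac{1621}{789}} = \sqrt{\frac{2081187074}{789}} = \frac{\sqrt{1642056601386}}{789}$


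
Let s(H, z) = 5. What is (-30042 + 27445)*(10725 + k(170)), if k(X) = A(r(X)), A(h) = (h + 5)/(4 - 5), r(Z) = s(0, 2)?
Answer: -27826855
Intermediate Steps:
r(Z) = 5
A(h) = -5 - h (A(h) = (5 + h)/(-1) = (5 + h)*(-1) = -5 - h)
k(X) = -10 (k(X) = -5 - 1*5 = -5 - 5 = -10)
(-30042 + 27445)*(10725 + k(170)) = (-30042 + 27445)*(10725 - 10) = -2597*10715 = -27826855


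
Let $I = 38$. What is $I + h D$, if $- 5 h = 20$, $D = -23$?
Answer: $130$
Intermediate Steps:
$h = -4$ ($h = \left(- \frac{1}{5}\right) 20 = -4$)
$I + h D = 38 - -92 = 38 + 92 = 130$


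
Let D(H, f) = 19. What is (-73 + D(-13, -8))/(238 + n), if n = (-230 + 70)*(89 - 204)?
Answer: -27/9319 ≈ -0.0028973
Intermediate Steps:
n = 18400 (n = -160*(-115) = 18400)
(-73 + D(-13, -8))/(238 + n) = (-73 + 19)/(238 + 18400) = -54/18638 = -54*1/18638 = -27/9319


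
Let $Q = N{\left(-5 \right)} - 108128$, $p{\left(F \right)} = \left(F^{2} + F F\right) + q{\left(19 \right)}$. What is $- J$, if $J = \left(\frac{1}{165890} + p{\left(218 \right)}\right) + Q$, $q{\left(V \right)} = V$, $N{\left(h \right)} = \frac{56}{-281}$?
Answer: $\frac{608848980049}{46615090} \approx 13061.0$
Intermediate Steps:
$N{\left(h \right)} = - \frac{56}{281}$ ($N{\left(h \right)} = 56 \left(- \frac{1}{281}\right) = - \frac{56}{281}$)
$p{\left(F \right)} = 19 + 2 F^{2}$ ($p{\left(F \right)} = \left(F^{2} + F F\right) + 19 = \left(F^{2} + F^{2}\right) + 19 = 2 F^{2} + 19 = 19 + 2 F^{2}$)
$Q = - \frac{30384024}{281}$ ($Q = - \frac{56}{281} - 108128 = - \frac{30384024}{281} \approx -1.0813 \cdot 10^{5}$)
$J = - \frac{608848980049}{46615090}$ ($J = \left(\frac{1}{165890} + \left(19 + 2 \cdot 218^{2}\right)\right) - \frac{30384024}{281} = \left(\frac{1}{165890} + \left(19 + 2 \cdot 47524\right)\right) - \frac{30384024}{281} = \left(\frac{1}{165890} + \left(19 + 95048\right)\right) - \frac{30384024}{281} = \left(\frac{1}{165890} + 95067\right) - \frac{30384024}{281} = \frac{15770664631}{165890} - \frac{30384024}{281} = - \frac{608848980049}{46615090} \approx -13061.0$)
$- J = \left(-1\right) \left(- \frac{608848980049}{46615090}\right) = \frac{608848980049}{46615090}$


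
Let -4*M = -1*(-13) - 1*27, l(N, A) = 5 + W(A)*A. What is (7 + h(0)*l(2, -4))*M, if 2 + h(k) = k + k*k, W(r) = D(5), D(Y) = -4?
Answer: -245/2 ≈ -122.50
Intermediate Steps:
W(r) = -4
l(N, A) = 5 - 4*A
h(k) = -2 + k + k² (h(k) = -2 + (k + k*k) = -2 + (k + k²) = -2 + k + k²)
M = 7/2 (M = -(-1*(-13) - 1*27)/4 = -(13 - 27)/4 = -¼*(-14) = 7/2 ≈ 3.5000)
(7 + h(0)*l(2, -4))*M = (7 + (-2 + 0 + 0²)*(5 - 4*(-4)))*(7/2) = (7 + (-2 + 0 + 0)*(5 + 16))*(7/2) = (7 - 2*21)*(7/2) = (7 - 42)*(7/2) = -35*7/2 = -245/2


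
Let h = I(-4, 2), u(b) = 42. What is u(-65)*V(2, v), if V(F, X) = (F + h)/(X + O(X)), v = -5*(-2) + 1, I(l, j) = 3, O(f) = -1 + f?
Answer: 10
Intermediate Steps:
v = 11 (v = 10 + 1 = 11)
h = 3
V(F, X) = (3 + F)/(-1 + 2*X) (V(F, X) = (F + 3)/(X + (-1 + X)) = (3 + F)/(-1 + 2*X))
u(-65)*V(2, v) = 42*((3 + 2)/(-1 + 2*11)) = 42*(5/(-1 + 22)) = 42*(5/21) = 10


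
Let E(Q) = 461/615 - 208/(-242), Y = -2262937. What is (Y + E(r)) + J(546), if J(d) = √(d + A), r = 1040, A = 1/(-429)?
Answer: -168396337114/74415 + √100485957/429 ≈ -2.2629e+6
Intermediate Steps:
A = -1/429 ≈ -0.0023310
E(Q) = 119741/74415 (E(Q) = 461*(1/615) - 208*(-1/242) = 461/615 + 104/121 = 119741/74415)
J(d) = √(-1/429 + d) (J(d) = √(d - 1/429) = √(-1/429 + d))
(Y + E(r)) + J(546) = (-2262937 + 119741/74415) + √(-429 + 184041*546)/429 = -168396337114/74415 + √(-429 + 100486386)/429 = -168396337114/74415 + √100485957/429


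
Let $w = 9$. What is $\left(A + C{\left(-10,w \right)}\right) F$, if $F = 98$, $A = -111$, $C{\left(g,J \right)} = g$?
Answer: $-11858$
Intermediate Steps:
$\left(A + C{\left(-10,w \right)}\right) F = \left(-111 - 10\right) 98 = \left(-121\right) 98 = -11858$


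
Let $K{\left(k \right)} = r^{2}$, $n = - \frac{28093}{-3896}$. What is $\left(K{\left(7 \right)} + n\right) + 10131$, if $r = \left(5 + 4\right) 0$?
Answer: $\frac{39498469}{3896} \approx 10138.0$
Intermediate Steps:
$n = \frac{28093}{3896}$ ($n = \left(-28093\right) \left(- \frac{1}{3896}\right) = \frac{28093}{3896} \approx 7.2107$)
$r = 0$ ($r = 9 \cdot 0 = 0$)
$K{\left(k \right)} = 0$ ($K{\left(k \right)} = 0^{2} = 0$)
$\left(K{\left(7 \right)} + n\right) + 10131 = \left(0 + \frac{28093}{3896}\right) + 10131 = \frac{28093}{3896} + 10131 = \frac{39498469}{3896}$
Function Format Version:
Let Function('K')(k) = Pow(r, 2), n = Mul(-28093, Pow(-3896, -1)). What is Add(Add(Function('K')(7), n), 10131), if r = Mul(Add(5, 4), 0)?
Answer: Rational(39498469, 3896) ≈ 10138.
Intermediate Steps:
n = Rational(28093, 3896) (n = Mul(-28093, Rational(-1, 3896)) = Rational(28093, 3896) ≈ 7.2107)
r = 0 (r = Mul(9, 0) = 0)
Function('K')(k) = 0 (Function('K')(k) = Pow(0, 2) = 0)
Add(Add(Function('K')(7), n), 10131) = Add(Add(0, Rational(28093, 3896)), 10131) = Add(Rational(28093, 3896), 10131) = Rational(39498469, 3896)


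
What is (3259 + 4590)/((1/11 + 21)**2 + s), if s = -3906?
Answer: -949729/418802 ≈ -2.2677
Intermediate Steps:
(3259 + 4590)/((1/11 + 21)**2 + s) = (3259 + 4590)/((1/11 + 21)**2 - 3906) = 7849/((1/11 + 21)**2 - 3906) = 7849/((232/11)**2 - 3906) = 7849/(53824/121 - 3906) = 7849/(-418802/121) = 7849*(-121/418802) = -949729/418802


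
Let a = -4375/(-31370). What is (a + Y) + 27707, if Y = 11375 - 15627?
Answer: 147157545/6274 ≈ 23455.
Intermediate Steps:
a = 875/6274 (a = -4375*(-1/31370) = 875/6274 ≈ 0.13946)
Y = -4252
(a + Y) + 27707 = (875/6274 - 4252) + 27707 = -26676173/6274 + 27707 = 147157545/6274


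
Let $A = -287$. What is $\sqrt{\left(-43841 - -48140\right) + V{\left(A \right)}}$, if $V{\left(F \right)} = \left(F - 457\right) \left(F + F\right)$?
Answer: $\sqrt{431355} \approx 656.78$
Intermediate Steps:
$V{\left(F \right)} = 2 F \left(-457 + F\right)$ ($V{\left(F \right)} = \left(-457 + F\right) 2 F = 2 F \left(-457 + F\right)$)
$\sqrt{\left(-43841 - -48140\right) + V{\left(A \right)}} = \sqrt{\left(-43841 - -48140\right) + 2 \left(-287\right) \left(-457 - 287\right)} = \sqrt{\left(-43841 + 48140\right) + 2 \left(-287\right) \left(-744\right)} = \sqrt{4299 + 427056} = \sqrt{431355}$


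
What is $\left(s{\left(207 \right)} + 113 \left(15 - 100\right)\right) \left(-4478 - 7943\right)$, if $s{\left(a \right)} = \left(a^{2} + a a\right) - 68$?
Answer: $-944306525$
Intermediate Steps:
$s{\left(a \right)} = -68 + 2 a^{2}$ ($s{\left(a \right)} = \left(a^{2} + a^{2}\right) - 68 = 2 a^{2} - 68 = -68 + 2 a^{2}$)
$\left(s{\left(207 \right)} + 113 \left(15 - 100\right)\right) \left(-4478 - 7943\right) = \left(\left(-68 + 2 \cdot 207^{2}\right) + 113 \left(15 - 100\right)\right) \left(-4478 - 7943\right) = \left(\left(-68 + 2 \cdot 42849\right) + 113 \left(-85\right)\right) \left(-12421\right) = \left(\left(-68 + 85698\right) - 9605\right) \left(-12421\right) = \left(85630 - 9605\right) \left(-12421\right) = 76025 \left(-12421\right) = -944306525$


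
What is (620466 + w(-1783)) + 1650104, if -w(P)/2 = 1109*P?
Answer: 6225264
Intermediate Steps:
w(P) = -2218*P
(620466 + w(-1783)) + 1650104 = (620466 - 2218*(-1783)) + 1650104 = (620466 + 3954694) + 1650104 = 4575160 + 1650104 = 6225264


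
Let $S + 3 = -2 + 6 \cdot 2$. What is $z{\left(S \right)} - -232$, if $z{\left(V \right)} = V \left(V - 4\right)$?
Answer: $253$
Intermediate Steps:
$S = 7$ ($S = -3 + \left(-2 + 6 \cdot 2\right) = -3 + \left(-2 + 12\right) = -3 + 10 = 7$)
$z{\left(V \right)} = V \left(-4 + V\right)$
$z{\left(S \right)} - -232 = 7 \left(-4 + 7\right) - -232 = 7 \cdot 3 + 232 = 21 + 232 = 253$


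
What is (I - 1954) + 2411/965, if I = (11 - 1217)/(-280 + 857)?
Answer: -1087769613/556805 ≈ -1953.6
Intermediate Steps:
I = -1206/577 ≈ -2.0901
(I - 1954) + 2411/965 = (-1206/577 - 1954) + 2411/965 = -1128664/577 + 2411*(1/965) = -1128664/577 + 2411/965 = -1087769613/556805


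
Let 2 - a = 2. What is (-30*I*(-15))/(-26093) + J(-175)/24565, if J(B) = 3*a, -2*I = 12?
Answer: 2700/26093 ≈ 0.10348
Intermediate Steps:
a = 0 (a = 2 - 1*2 = 2 - 2 = 0)
I = -6 (I = -½*12 = -6)
J(B) = 0 (J(B) = 3*0 = 0)
(-30*I*(-15))/(-26093) + J(-175)/24565 = (-30*(-6)*(-15))/(-26093) + 0/24565 = (180*(-15))*(-1/26093) + 0*(1/24565) = -2700*(-1/26093) + 0 = 2700/26093 + 0 = 2700/26093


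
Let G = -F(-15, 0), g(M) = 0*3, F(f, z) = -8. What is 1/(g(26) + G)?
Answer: ⅛ ≈ 0.12500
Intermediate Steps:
g(M) = 0
G = 8 (G = -1*(-8) = 8)
1/(g(26) + G) = 1/(0 + 8) = 1/8 = ⅛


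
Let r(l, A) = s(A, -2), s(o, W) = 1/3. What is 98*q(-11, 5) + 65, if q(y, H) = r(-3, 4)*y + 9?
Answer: 1763/3 ≈ 587.67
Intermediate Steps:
s(o, W) = ⅓
r(l, A) = ⅓
q(y, H) = 9 + y/3 (q(y, H) = y/3 + 9 = 9 + y/3)
98*q(-11, 5) + 65 = 98*(9 + (⅓)*(-11)) + 65 = 98*(9 - 11/3) + 65 = 98*(16/3) + 65 = 1568/3 + 65 = 1763/3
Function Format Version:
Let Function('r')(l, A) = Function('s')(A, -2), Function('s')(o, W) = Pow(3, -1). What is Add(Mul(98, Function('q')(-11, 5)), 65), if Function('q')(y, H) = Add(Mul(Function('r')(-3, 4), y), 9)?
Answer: Rational(1763, 3) ≈ 587.67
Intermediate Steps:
Function('s')(o, W) = Rational(1, 3)
Function('r')(l, A) = Rational(1, 3)
Function('q')(y, H) = Add(9, Mul(Rational(1, 3), y)) (Function('q')(y, H) = Add(Mul(Rational(1, 3), y), 9) = Add(9, Mul(Rational(1, 3), y)))
Add(Mul(98, Function('q')(-11, 5)), 65) = Add(Mul(98, Add(9, Mul(Rational(1, 3), -11))), 65) = Add(Mul(98, Add(9, Rational(-11, 3))), 65) = Add(Mul(98, Rational(16, 3)), 65) = Add(Rational(1568, 3), 65) = Rational(1763, 3)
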